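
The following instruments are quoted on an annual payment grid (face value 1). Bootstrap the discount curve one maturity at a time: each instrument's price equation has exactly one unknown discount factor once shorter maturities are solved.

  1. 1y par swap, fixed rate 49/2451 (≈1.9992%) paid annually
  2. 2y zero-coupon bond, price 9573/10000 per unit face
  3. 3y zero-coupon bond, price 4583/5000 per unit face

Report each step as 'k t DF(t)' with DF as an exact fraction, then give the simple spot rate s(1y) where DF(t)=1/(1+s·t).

step 1 [1y] swap r/1=49/2451: DF=(1 − 49/2451·(0))/(1+49/2451) = 2451/2500 ≈ 0.980400
step 2 [2y] zero: DF = P = 9573/10000 ≈ 0.957300
step 3 [3y] zero: DF = P = 4583/5000 ≈ 0.916600

1 1 2451/2500
2 2 9573/10000
3 3 4583/5000
s(1y) = (1/(2451/2500) − 1)/(1) = 49/2451 ≈ 1.9992%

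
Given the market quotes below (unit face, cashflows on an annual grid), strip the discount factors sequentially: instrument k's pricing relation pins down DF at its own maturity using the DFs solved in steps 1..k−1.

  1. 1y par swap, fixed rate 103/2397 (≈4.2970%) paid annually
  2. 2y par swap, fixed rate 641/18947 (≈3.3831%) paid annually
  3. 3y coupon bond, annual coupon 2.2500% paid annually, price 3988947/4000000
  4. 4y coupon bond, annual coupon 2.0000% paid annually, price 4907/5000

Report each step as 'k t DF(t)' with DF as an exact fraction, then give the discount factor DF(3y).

1 1 2397/2500
2 2 9359/10000
3 3 1167/1250
4 4 9067/10000
DF(3y) = 1167/1250 ≈ 0.933600

step 1 [1y] swap r/1=103/2397: DF=(1 − 103/2397·(0))/(1+103/2397) = 2397/2500 ≈ 0.958800
step 2 [2y] swap r/1=641/18947: DF=(1 − 641/18947·(0.958800))/(1+641/18947) = 9359/10000 ≈ 0.935900
step 3 [3y] bond c/1=9/400: DF=(3988947/4000000 − 9/400·(0.958800+0.935900))/(1+9/400) = 1167/1250 ≈ 0.933600
step 4 [4y] bond c/1=1/50: DF=(4907/5000 − 1/50·(0.958800+0.935900+0.933600))/(1+1/50) = 9067/10000 ≈ 0.906700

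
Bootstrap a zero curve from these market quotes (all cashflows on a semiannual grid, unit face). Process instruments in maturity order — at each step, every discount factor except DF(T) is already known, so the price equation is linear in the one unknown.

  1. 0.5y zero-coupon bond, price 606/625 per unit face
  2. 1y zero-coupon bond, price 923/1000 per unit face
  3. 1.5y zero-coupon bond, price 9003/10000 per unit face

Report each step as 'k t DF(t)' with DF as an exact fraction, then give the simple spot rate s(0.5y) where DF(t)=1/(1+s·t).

1 1/2 606/625
2 1 923/1000
3 3/2 9003/10000
s(0.5y) = (1/(606/625) − 1)/(1/2) = 19/303 ≈ 6.2706%

step 1 [0.5y] zero: DF = P = 606/625 ≈ 0.969600
step 2 [1y] zero: DF = P = 923/1000 ≈ 0.923000
step 3 [1.5y] zero: DF = P = 9003/10000 ≈ 0.900300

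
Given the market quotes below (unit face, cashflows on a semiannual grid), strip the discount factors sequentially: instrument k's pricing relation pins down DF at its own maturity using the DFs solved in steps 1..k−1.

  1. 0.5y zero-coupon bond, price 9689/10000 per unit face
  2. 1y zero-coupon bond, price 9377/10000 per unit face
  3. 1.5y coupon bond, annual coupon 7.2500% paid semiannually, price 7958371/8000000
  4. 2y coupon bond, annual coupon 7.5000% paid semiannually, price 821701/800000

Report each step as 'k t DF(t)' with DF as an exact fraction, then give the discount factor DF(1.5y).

step 1 [0.5y] zero: DF = P = 9689/10000 ≈ 0.968900
step 2 [1y] zero: DF = P = 9377/10000 ≈ 0.937700
step 3 [1.5y] bond c/2=29/800: DF=(7958371/8000000 − 29/800·(0.968900+0.937700))/(1+29/800) = 8933/10000 ≈ 0.893300
step 4 [2y] bond c/2=3/80: DF=(821701/800000 − 3/80·(0.968900+0.937700+0.893300))/(1+3/80) = 1111/1250 ≈ 0.888800

1 1/2 9689/10000
2 1 9377/10000
3 3/2 8933/10000
4 2 1111/1250
DF(1.5y) = 8933/10000 ≈ 0.893300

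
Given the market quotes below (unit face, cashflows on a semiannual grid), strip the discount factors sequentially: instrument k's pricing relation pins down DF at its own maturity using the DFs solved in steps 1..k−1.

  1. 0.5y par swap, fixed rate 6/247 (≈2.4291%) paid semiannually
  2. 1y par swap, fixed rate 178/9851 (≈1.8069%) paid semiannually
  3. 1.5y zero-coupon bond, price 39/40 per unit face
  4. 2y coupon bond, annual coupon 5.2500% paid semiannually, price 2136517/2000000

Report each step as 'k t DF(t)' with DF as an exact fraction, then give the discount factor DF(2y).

1 1/2 247/250
2 1 4911/5000
3 3/2 39/40
4 2 1207/1250
DF(2y) = 1207/1250 ≈ 0.965600

step 1 [0.5y] swap r/2=3/247: DF=(1 − 3/247·(0))/(1+3/247) = 247/250 ≈ 0.988000
step 2 [1y] swap r/2=89/9851: DF=(1 − 89/9851·(0.988000))/(1+89/9851) = 4911/5000 ≈ 0.982200
step 3 [1.5y] zero: DF = P = 39/40 ≈ 0.975000
step 4 [2y] bond c/2=21/800: DF=(2136517/2000000 − 21/800·(0.988000+0.982200+0.975000))/(1+21/800) = 1207/1250 ≈ 0.965600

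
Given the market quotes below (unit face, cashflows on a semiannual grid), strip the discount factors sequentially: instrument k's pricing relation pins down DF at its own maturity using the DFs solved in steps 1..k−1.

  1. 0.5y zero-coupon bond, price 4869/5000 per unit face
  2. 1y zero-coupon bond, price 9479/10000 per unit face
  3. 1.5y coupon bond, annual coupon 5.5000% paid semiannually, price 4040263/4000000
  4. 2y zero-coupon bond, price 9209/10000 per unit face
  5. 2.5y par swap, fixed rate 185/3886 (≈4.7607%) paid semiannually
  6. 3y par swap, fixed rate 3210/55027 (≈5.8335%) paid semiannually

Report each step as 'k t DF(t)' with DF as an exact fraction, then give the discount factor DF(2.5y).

step 1 [0.5y] zero: DF = P = 4869/5000 ≈ 0.973800
step 2 [1y] zero: DF = P = 9479/10000 ≈ 0.947900
step 3 [1.5y] bond c/2=11/400: DF=(4040263/4000000 − 11/400·(0.973800+0.947900))/(1+11/400) = 2329/2500 ≈ 0.931600
step 4 [2y] zero: DF = P = 9209/10000 ≈ 0.920900
step 5 [2.5y] swap r/2=185/7772: DF=(1 − 185/7772·(0.973800+0.947900+0.931600+0.920900))/(1+185/7772) = 889/1000 ≈ 0.889000
step 6 [3y] swap r/2=1605/55027: DF=(1 − 1605/55027·(0.973800+0.947900+0.931600+0.920900+0.889000))/(1+1605/55027) = 1679/2000 ≈ 0.839500

1 1/2 4869/5000
2 1 9479/10000
3 3/2 2329/2500
4 2 9209/10000
5 5/2 889/1000
6 3 1679/2000
DF(2.5y) = 889/1000 ≈ 0.889000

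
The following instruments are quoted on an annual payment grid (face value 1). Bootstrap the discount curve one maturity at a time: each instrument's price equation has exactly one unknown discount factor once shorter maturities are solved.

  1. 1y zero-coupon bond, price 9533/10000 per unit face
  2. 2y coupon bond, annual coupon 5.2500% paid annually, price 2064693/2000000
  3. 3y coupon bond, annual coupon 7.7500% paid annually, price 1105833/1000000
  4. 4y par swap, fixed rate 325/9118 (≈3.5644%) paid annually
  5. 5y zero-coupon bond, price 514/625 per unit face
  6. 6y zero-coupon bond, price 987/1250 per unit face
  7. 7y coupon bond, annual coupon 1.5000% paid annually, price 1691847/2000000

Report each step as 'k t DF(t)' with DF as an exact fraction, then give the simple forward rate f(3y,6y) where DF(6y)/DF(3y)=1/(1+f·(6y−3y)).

step 1 [1y] zero: DF = P = 9533/10000 ≈ 0.953300
step 2 [2y] bond c/1=21/400: DF=(2064693/2000000 − 21/400·(0.953300))/(1+21/400) = 9333/10000 ≈ 0.933300
step 3 [3y] bond c/1=31/400: DF=(1105833/1000000 − 31/400·(0.953300+0.933300))/(1+31/400) = 4453/5000 ≈ 0.890600
step 4 [4y] swap r/1=325/9118: DF=(1 − 325/9118·(0.953300+0.933300+0.890600))/(1+325/9118) = 87/100 ≈ 0.870000
step 5 [5y] zero: DF = P = 514/625 ≈ 0.822400
step 6 [6y] zero: DF = P = 987/1250 ≈ 0.789600
step 7 [7y] bond c/1=3/200: DF=(1691847/2000000 − 3/200·(0.953300+0.933300+0.890600+0.870000+0.822400+0.789600))/(1+3/200) = 7557/10000 ≈ 0.755700

1 1 9533/10000
2 2 9333/10000
3 3 4453/5000
4 4 87/100
5 5 514/625
6 6 987/1250
7 7 7557/10000
f(3y,6y) = ((4453/5000)/(987/1250) − 1)/(3) = 505/11844 ≈ 4.2638%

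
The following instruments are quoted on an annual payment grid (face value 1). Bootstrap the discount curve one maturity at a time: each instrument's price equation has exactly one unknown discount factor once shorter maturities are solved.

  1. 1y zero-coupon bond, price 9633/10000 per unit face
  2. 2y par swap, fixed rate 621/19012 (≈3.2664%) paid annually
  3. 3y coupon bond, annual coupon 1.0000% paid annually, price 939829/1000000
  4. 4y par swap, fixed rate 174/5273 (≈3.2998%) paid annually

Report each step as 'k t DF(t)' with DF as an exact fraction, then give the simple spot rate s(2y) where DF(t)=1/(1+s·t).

1 1 9633/10000
2 2 9379/10000
3 3 9117/10000
4 4 4391/5000
s(2y) = (1/(9379/10000) − 1)/(2) = 621/18758 ≈ 3.3106%

step 1 [1y] zero: DF = P = 9633/10000 ≈ 0.963300
step 2 [2y] swap r/1=621/19012: DF=(1 − 621/19012·(0.963300))/(1+621/19012) = 9379/10000 ≈ 0.937900
step 3 [3y] bond c/1=1/100: DF=(939829/1000000 − 1/100·(0.963300+0.937900))/(1+1/100) = 9117/10000 ≈ 0.911700
step 4 [4y] swap r/1=174/5273: DF=(1 − 174/5273·(0.963300+0.937900+0.911700))/(1+174/5273) = 4391/5000 ≈ 0.878200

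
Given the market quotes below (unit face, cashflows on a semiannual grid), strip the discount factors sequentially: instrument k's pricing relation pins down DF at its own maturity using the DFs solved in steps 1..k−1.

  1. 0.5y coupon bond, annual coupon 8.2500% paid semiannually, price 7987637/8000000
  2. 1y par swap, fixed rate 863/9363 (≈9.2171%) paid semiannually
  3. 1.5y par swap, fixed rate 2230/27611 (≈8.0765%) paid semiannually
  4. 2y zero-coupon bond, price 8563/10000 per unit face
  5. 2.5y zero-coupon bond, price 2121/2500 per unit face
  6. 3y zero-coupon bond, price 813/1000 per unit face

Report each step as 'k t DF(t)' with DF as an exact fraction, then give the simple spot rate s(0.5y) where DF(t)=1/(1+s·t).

step 1 [0.5y] bond c/2=33/800: DF=(7987637/8000000 − 33/800·(0))/(1+33/800) = 9589/10000 ≈ 0.958900
step 2 [1y] swap r/2=863/18726: DF=(1 − 863/18726·(0.958900))/(1+863/18726) = 9137/10000 ≈ 0.913700
step 3 [1.5y] swap r/2=1115/27611: DF=(1 − 1115/27611·(0.958900+0.913700))/(1+1115/27611) = 1777/2000 ≈ 0.888500
step 4 [2y] zero: DF = P = 8563/10000 ≈ 0.856300
step 5 [2.5y] zero: DF = P = 2121/2500 ≈ 0.848400
step 6 [3y] zero: DF = P = 813/1000 ≈ 0.813000

1 1/2 9589/10000
2 1 9137/10000
3 3/2 1777/2000
4 2 8563/10000
5 5/2 2121/2500
6 3 813/1000
s(0.5y) = (1/(9589/10000) − 1)/(1/2) = 822/9589 ≈ 8.5723%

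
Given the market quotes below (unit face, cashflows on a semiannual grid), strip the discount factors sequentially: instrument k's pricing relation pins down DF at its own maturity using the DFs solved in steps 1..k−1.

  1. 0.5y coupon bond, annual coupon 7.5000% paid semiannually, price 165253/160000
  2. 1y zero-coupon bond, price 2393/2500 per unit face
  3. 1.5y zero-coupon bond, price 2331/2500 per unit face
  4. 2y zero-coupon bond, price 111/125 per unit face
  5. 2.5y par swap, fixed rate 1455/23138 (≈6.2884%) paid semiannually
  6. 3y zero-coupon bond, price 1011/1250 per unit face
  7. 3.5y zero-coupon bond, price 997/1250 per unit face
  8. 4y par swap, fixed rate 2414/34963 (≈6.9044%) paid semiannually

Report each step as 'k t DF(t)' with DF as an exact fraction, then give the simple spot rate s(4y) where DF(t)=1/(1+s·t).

step 1 [0.5y] bond c/2=3/80: DF=(165253/160000 − 3/80·(0))/(1+3/80) = 1991/2000 ≈ 0.995500
step 2 [1y] zero: DF = P = 2393/2500 ≈ 0.957200
step 3 [1.5y] zero: DF = P = 2331/2500 ≈ 0.932400
step 4 [2y] zero: DF = P = 111/125 ≈ 0.888000
step 5 [2.5y] swap r/2=1455/46276: DF=(1 − 1455/46276·(0.995500+0.957200+0.932400+0.888000))/(1+1455/46276) = 1709/2000 ≈ 0.854500
step 6 [3y] zero: DF = P = 1011/1250 ≈ 0.808800
step 7 [3.5y] zero: DF = P = 997/1250 ≈ 0.797600
step 8 [4y] swap r/2=1207/34963: DF=(1 − 1207/34963·(0.995500+0.957200+0.932400+0.888000+0.854500+0.808800+0.797600))/(1+1207/34963) = 3793/5000 ≈ 0.758600

1 1/2 1991/2000
2 1 2393/2500
3 3/2 2331/2500
4 2 111/125
5 5/2 1709/2000
6 3 1011/1250
7 7/2 997/1250
8 4 3793/5000
s(4y) = (1/(3793/5000) − 1)/(4) = 1207/15172 ≈ 7.9554%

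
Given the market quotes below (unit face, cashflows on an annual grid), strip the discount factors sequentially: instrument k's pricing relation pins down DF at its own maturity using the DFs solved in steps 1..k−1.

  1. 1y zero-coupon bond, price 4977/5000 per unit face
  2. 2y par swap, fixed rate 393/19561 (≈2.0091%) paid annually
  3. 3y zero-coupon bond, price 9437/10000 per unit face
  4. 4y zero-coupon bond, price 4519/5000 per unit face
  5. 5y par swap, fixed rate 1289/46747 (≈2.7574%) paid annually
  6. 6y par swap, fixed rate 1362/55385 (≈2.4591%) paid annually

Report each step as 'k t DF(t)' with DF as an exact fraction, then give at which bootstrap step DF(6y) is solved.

1 1 4977/5000
2 2 9607/10000
3 3 9437/10000
4 4 4519/5000
5 5 8711/10000
6 6 4319/5000
DF(6y) is solved at step 6

step 1 [1y] zero: DF = P = 4977/5000 ≈ 0.995400
step 2 [2y] swap r/1=393/19561: DF=(1 − 393/19561·(0.995400))/(1+393/19561) = 9607/10000 ≈ 0.960700
step 3 [3y] zero: DF = P = 9437/10000 ≈ 0.943700
step 4 [4y] zero: DF = P = 4519/5000 ≈ 0.903800
step 5 [5y] swap r/1=1289/46747: DF=(1 − 1289/46747·(0.995400+0.960700+0.943700+0.903800))/(1+1289/46747) = 8711/10000 ≈ 0.871100
step 6 [6y] swap r/1=1362/55385: DF=(1 − 1362/55385·(0.995400+0.960700+0.943700+0.903800+0.871100))/(1+1362/55385) = 4319/5000 ≈ 0.863800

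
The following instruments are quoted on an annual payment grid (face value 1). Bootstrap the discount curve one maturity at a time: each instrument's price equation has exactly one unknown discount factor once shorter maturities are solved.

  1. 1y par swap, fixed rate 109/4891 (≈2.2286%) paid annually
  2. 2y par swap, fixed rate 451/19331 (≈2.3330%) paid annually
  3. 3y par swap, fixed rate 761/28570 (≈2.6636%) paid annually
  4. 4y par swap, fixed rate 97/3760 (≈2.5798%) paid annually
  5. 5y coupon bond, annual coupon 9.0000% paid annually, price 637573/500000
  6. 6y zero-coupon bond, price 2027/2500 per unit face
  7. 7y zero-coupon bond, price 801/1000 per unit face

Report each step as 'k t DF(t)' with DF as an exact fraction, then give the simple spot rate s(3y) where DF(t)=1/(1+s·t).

step 1 [1y] swap r/1=109/4891: DF=(1 − 109/4891·(0))/(1+109/4891) = 4891/5000 ≈ 0.978200
step 2 [2y] swap r/1=451/19331: DF=(1 − 451/19331·(0.978200))/(1+451/19331) = 9549/10000 ≈ 0.954900
step 3 [3y] swap r/1=761/28570: DF=(1 − 761/28570·(0.978200+0.954900))/(1+761/28570) = 9239/10000 ≈ 0.923900
step 4 [4y] swap r/1=97/3760: DF=(1 − 97/3760·(0.978200+0.954900+0.923900))/(1+97/3760) = 903/1000 ≈ 0.903000
step 5 [5y] bond c/1=9/100: DF=(637573/500000 − 9/100·(0.978200+0.954900+0.923900+0.903000))/(1+9/100) = 4297/5000 ≈ 0.859400
step 6 [6y] zero: DF = P = 2027/2500 ≈ 0.810800
step 7 [7y] zero: DF = P = 801/1000 ≈ 0.801000

1 1 4891/5000
2 2 9549/10000
3 3 9239/10000
4 4 903/1000
5 5 4297/5000
6 6 2027/2500
7 7 801/1000
s(3y) = (1/(9239/10000) − 1)/(3) = 761/27717 ≈ 2.7456%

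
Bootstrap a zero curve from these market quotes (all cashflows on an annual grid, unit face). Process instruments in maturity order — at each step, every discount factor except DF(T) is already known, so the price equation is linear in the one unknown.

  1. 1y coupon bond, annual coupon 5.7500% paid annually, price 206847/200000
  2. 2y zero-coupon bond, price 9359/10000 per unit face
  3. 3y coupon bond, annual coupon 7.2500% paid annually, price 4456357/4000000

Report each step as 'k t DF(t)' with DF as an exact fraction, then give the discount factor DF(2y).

step 1 [1y] bond c/1=23/400: DF=(206847/200000 − 23/400·(0))/(1+23/400) = 489/500 ≈ 0.978000
step 2 [2y] zero: DF = P = 9359/10000 ≈ 0.935900
step 3 [3y] bond c/1=29/400: DF=(4456357/4000000 − 29/400·(0.978000+0.935900))/(1+29/400) = 4547/5000 ≈ 0.909400

1 1 489/500
2 2 9359/10000
3 3 4547/5000
DF(2y) = 9359/10000 ≈ 0.935900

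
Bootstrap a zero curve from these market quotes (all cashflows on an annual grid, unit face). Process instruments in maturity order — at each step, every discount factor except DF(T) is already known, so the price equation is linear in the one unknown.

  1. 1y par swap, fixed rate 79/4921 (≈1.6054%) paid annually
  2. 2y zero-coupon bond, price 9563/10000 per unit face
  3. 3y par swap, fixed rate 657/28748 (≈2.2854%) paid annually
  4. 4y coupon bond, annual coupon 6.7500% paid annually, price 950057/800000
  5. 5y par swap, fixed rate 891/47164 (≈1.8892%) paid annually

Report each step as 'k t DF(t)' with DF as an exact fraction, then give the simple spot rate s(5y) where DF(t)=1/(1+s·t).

step 1 [1y] swap r/1=79/4921: DF=(1 − 79/4921·(0))/(1+79/4921) = 4921/5000 ≈ 0.984200
step 2 [2y] zero: DF = P = 9563/10000 ≈ 0.956300
step 3 [3y] swap r/1=657/28748: DF=(1 − 657/28748·(0.984200+0.956300))/(1+657/28748) = 9343/10000 ≈ 0.934300
step 4 [4y] bond c/1=27/400: DF=(950057/800000 − 27/400·(0.984200+0.956300+0.934300))/(1+27/400) = 9307/10000 ≈ 0.930700
step 5 [5y] swap r/1=891/47164: DF=(1 − 891/47164·(0.984200+0.956300+0.934300+0.930700))/(1+891/47164) = 9109/10000 ≈ 0.910900

1 1 4921/5000
2 2 9563/10000
3 3 9343/10000
4 4 9307/10000
5 5 9109/10000
s(5y) = (1/(9109/10000) − 1)/(5) = 891/45545 ≈ 1.9563%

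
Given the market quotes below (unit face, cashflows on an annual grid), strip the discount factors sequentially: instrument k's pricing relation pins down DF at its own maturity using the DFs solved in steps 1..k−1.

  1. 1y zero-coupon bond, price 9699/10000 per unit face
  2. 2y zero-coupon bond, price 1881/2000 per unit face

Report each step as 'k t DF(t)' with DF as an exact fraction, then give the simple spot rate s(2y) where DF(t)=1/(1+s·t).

1 1 9699/10000
2 2 1881/2000
s(2y) = (1/(1881/2000) − 1)/(2) = 119/3762 ≈ 3.1632%

step 1 [1y] zero: DF = P = 9699/10000 ≈ 0.969900
step 2 [2y] zero: DF = P = 1881/2000 ≈ 0.940500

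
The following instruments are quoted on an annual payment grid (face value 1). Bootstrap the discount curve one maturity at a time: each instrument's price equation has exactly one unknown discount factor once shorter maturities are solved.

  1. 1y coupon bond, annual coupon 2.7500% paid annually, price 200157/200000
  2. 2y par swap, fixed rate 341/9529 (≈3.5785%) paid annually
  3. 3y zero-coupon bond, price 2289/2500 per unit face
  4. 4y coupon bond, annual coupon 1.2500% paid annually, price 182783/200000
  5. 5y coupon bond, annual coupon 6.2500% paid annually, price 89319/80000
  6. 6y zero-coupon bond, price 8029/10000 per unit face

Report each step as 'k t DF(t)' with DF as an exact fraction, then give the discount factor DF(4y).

1 1 487/500
2 2 4659/5000
3 3 2289/2500
4 4 4339/5000
5 5 4169/5000
6 6 8029/10000
DF(4y) = 4339/5000 ≈ 0.867800

step 1 [1y] bond c/1=11/400: DF=(200157/200000 − 11/400·(0))/(1+11/400) = 487/500 ≈ 0.974000
step 2 [2y] swap r/1=341/9529: DF=(1 − 341/9529·(0.974000))/(1+341/9529) = 4659/5000 ≈ 0.931800
step 3 [3y] zero: DF = P = 2289/2500 ≈ 0.915600
step 4 [4y] bond c/1=1/80: DF=(182783/200000 − 1/80·(0.974000+0.931800+0.915600))/(1+1/80) = 4339/5000 ≈ 0.867800
step 5 [5y] bond c/1=1/16: DF=(89319/80000 − 1/16·(0.974000+0.931800+0.915600+0.867800))/(1+1/16) = 4169/5000 ≈ 0.833800
step 6 [6y] zero: DF = P = 8029/10000 ≈ 0.802900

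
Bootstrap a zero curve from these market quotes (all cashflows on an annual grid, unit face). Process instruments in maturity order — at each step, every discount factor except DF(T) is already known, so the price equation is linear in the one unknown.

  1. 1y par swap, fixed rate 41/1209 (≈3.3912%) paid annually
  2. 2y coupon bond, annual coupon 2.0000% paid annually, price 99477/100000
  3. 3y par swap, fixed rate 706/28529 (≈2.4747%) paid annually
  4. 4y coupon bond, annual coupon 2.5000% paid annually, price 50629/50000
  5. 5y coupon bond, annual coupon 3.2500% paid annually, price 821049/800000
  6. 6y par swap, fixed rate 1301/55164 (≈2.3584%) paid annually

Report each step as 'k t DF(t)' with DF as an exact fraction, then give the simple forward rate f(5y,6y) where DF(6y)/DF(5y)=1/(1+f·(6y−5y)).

step 1 [1y] swap r/1=41/1209: DF=(1 − 41/1209·(0))/(1+41/1209) = 1209/1250 ≈ 0.967200
step 2 [2y] bond c/1=1/50: DF=(99477/100000 − 1/50·(0.967200))/(1+1/50) = 9563/10000 ≈ 0.956300
step 3 [3y] swap r/1=706/28529: DF=(1 − 706/28529·(0.967200+0.956300))/(1+706/28529) = 4647/5000 ≈ 0.929400
step 4 [4y] bond c/1=1/40: DF=(50629/50000 − 1/40·(0.967200+0.956300+0.929400))/(1+1/40) = 9183/10000 ≈ 0.918300
step 5 [5y] bond c/1=13/400: DF=(821049/800000 − 13/400·(0.967200+0.956300+0.929400+0.918300))/(1+13/400) = 8753/10000 ≈ 0.875300
step 6 [6y] swap r/1=1301/55164: DF=(1 − 1301/55164·(0.967200+0.956300+0.929400+0.918300+0.875300))/(1+1301/55164) = 8699/10000 ≈ 0.869900

1 1 1209/1250
2 2 9563/10000
3 3 4647/5000
4 4 9183/10000
5 5 8753/10000
6 6 8699/10000
f(5y,6y) = ((8753/10000)/(8699/10000) − 1)/(1) = 54/8699 ≈ 0.6208%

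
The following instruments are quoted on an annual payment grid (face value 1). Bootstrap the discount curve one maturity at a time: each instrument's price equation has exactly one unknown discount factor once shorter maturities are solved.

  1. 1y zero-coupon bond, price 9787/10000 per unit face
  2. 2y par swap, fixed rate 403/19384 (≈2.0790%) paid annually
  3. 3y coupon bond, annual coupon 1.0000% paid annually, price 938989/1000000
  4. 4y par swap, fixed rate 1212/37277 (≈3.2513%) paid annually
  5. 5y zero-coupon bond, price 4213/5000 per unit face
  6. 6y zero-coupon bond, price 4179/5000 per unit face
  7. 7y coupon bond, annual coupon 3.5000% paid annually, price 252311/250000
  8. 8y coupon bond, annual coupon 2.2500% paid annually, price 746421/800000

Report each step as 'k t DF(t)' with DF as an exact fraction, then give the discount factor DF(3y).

1 1 9787/10000
2 2 9597/10000
3 3 1821/2000
4 4 2197/2500
5 5 4213/5000
6 6 4179/5000
7 7 7923/10000
8 8 7761/10000
DF(3y) = 1821/2000 ≈ 0.910500

step 1 [1y] zero: DF = P = 9787/10000 ≈ 0.978700
step 2 [2y] swap r/1=403/19384: DF=(1 − 403/19384·(0.978700))/(1+403/19384) = 9597/10000 ≈ 0.959700
step 3 [3y] bond c/1=1/100: DF=(938989/1000000 − 1/100·(0.978700+0.959700))/(1+1/100) = 1821/2000 ≈ 0.910500
step 4 [4y] swap r/1=1212/37277: DF=(1 − 1212/37277·(0.978700+0.959700+0.910500))/(1+1212/37277) = 2197/2500 ≈ 0.878800
step 5 [5y] zero: DF = P = 4213/5000 ≈ 0.842600
step 6 [6y] zero: DF = P = 4179/5000 ≈ 0.835800
step 7 [7y] bond c/1=7/200: DF=(252311/250000 − 7/200·(0.978700+0.959700+0.910500+0.878800+0.842600+0.835800))/(1+7/200) = 7923/10000 ≈ 0.792300
step 8 [8y] bond c/1=9/400: DF=(746421/800000 − 9/400·(0.978700+0.959700+0.910500+0.878800+0.842600+0.835800+0.792300))/(1+9/400) = 7761/10000 ≈ 0.776100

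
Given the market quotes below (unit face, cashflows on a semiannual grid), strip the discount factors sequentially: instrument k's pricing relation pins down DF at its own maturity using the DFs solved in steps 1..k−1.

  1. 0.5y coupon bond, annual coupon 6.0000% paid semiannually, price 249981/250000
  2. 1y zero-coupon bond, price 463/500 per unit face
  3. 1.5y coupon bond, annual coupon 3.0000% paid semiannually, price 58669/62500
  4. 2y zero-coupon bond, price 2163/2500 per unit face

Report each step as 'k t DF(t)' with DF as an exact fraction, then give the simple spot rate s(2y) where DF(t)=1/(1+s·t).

step 1 [0.5y] bond c/2=3/100: DF=(249981/250000 − 3/100·(0))/(1+3/100) = 2427/2500 ≈ 0.970800
step 2 [1y] zero: DF = P = 463/500 ≈ 0.926000
step 3 [1.5y] bond c/2=3/200: DF=(58669/62500 − 3/200·(0.970800+0.926000))/(1+3/200) = 1121/1250 ≈ 0.896800
step 4 [2y] zero: DF = P = 2163/2500 ≈ 0.865200

1 1/2 2427/2500
2 1 463/500
3 3/2 1121/1250
4 2 2163/2500
s(2y) = (1/(2163/2500) − 1)/(2) = 337/4326 ≈ 7.7901%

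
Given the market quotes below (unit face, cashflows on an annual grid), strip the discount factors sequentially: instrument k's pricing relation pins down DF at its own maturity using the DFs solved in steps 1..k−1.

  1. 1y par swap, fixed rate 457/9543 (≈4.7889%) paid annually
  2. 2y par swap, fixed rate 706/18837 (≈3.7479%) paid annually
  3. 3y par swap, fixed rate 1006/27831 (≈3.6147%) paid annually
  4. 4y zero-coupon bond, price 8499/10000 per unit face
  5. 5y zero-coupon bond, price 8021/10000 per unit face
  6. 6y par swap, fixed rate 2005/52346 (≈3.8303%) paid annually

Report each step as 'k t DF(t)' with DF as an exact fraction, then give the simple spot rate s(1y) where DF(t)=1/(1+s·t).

1 1 9543/10000
2 2 4647/5000
3 3 4497/5000
4 4 8499/10000
5 5 8021/10000
6 6 1599/2000
s(1y) = (1/(9543/10000) − 1)/(1) = 457/9543 ≈ 4.7889%

step 1 [1y] swap r/1=457/9543: DF=(1 − 457/9543·(0))/(1+457/9543) = 9543/10000 ≈ 0.954300
step 2 [2y] swap r/1=706/18837: DF=(1 − 706/18837·(0.954300))/(1+706/18837) = 4647/5000 ≈ 0.929400
step 3 [3y] swap r/1=1006/27831: DF=(1 − 1006/27831·(0.954300+0.929400))/(1+1006/27831) = 4497/5000 ≈ 0.899400
step 4 [4y] zero: DF = P = 8499/10000 ≈ 0.849900
step 5 [5y] zero: DF = P = 8021/10000 ≈ 0.802100
step 6 [6y] swap r/1=2005/52346: DF=(1 − 2005/52346·(0.954300+0.929400+0.899400+0.849900+0.802100))/(1+2005/52346) = 1599/2000 ≈ 0.799500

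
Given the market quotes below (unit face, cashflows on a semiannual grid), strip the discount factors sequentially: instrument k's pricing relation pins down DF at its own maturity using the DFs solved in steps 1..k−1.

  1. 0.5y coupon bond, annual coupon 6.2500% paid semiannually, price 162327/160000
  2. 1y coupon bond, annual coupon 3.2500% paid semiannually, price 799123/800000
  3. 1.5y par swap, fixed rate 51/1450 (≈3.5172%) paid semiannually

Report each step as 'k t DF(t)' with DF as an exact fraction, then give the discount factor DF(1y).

1 1/2 4919/5000
2 1 1209/1250
3 3/2 949/1000
DF(1y) = 1209/1250 ≈ 0.967200

step 1 [0.5y] bond c/2=1/32: DF=(162327/160000 − 1/32·(0))/(1+1/32) = 4919/5000 ≈ 0.983800
step 2 [1y] bond c/2=13/800: DF=(799123/800000 − 13/800·(0.983800))/(1+13/800) = 1209/1250 ≈ 0.967200
step 3 [1.5y] swap r/2=51/2900: DF=(1 − 51/2900·(0.983800+0.967200))/(1+51/2900) = 949/1000 ≈ 0.949000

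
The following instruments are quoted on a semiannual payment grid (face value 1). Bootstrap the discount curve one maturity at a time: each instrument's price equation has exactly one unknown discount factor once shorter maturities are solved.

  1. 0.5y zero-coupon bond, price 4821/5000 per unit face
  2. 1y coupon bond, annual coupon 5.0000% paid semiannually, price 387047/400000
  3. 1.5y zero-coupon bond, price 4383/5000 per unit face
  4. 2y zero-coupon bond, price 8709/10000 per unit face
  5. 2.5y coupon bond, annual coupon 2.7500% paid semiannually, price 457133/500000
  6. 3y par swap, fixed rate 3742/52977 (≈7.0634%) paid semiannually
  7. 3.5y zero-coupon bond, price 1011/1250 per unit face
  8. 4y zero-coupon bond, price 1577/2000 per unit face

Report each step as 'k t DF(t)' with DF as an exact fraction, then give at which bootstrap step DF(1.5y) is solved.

1 1/2 4821/5000
2 1 1841/2000
3 3/2 4383/5000
4 2 8709/10000
5 5/2 4263/5000
6 3 8129/10000
7 7/2 1011/1250
8 4 1577/2000
DF(1.5y) is solved at step 3

step 1 [0.5y] zero: DF = P = 4821/5000 ≈ 0.964200
step 2 [1y] bond c/2=1/40: DF=(387047/400000 − 1/40·(0.964200))/(1+1/40) = 1841/2000 ≈ 0.920500
step 3 [1.5y] zero: DF = P = 4383/5000 ≈ 0.876600
step 4 [2y] zero: DF = P = 8709/10000 ≈ 0.870900
step 5 [2.5y] bond c/2=11/800: DF=(457133/500000 − 11/800·(0.964200+0.920500+0.876600+0.870900))/(1+11/800) = 4263/5000 ≈ 0.852600
step 6 [3y] swap r/2=1871/52977: DF=(1 − 1871/52977·(0.964200+0.920500+0.876600+0.870900+0.852600))/(1+1871/52977) = 8129/10000 ≈ 0.812900
step 7 [3.5y] zero: DF = P = 1011/1250 ≈ 0.808800
step 8 [4y] zero: DF = P = 1577/2000 ≈ 0.788500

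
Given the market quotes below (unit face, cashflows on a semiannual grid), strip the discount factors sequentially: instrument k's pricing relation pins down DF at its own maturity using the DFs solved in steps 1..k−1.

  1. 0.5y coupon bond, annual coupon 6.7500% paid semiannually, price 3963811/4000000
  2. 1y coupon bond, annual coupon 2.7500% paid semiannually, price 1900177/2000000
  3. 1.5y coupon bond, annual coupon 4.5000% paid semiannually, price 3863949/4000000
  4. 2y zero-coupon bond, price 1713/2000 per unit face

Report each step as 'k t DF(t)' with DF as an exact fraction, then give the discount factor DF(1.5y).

1 1/2 4793/5000
2 1 4621/5000
3 3/2 9033/10000
4 2 1713/2000
DF(1.5y) = 9033/10000 ≈ 0.903300

step 1 [0.5y] bond c/2=27/800: DF=(3963811/4000000 − 27/800·(0))/(1+27/800) = 4793/5000 ≈ 0.958600
step 2 [1y] bond c/2=11/800: DF=(1900177/2000000 − 11/800·(0.958600))/(1+11/800) = 4621/5000 ≈ 0.924200
step 3 [1.5y] bond c/2=9/400: DF=(3863949/4000000 − 9/400·(0.958600+0.924200))/(1+9/400) = 9033/10000 ≈ 0.903300
step 4 [2y] zero: DF = P = 1713/2000 ≈ 0.856500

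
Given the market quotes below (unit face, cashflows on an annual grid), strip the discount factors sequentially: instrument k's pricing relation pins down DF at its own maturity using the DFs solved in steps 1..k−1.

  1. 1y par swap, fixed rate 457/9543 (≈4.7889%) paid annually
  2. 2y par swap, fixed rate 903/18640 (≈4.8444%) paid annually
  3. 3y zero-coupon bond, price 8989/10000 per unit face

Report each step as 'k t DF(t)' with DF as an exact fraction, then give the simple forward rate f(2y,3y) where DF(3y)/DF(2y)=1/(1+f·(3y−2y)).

step 1 [1y] swap r/1=457/9543: DF=(1 − 457/9543·(0))/(1+457/9543) = 9543/10000 ≈ 0.954300
step 2 [2y] swap r/1=903/18640: DF=(1 − 903/18640·(0.954300))/(1+903/18640) = 9097/10000 ≈ 0.909700
step 3 [3y] zero: DF = P = 8989/10000 ≈ 0.898900

1 1 9543/10000
2 2 9097/10000
3 3 8989/10000
f(2y,3y) = ((9097/10000)/(8989/10000) − 1)/(1) = 108/8989 ≈ 1.2015%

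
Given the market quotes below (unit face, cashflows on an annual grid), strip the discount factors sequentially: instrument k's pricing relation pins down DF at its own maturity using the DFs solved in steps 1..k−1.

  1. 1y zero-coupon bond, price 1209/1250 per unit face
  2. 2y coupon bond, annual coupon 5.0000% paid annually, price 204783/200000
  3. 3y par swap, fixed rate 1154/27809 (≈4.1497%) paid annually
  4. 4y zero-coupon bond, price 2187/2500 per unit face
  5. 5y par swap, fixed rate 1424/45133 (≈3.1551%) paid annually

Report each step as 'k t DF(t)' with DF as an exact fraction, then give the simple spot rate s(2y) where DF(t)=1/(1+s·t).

1 1 1209/1250
2 2 9291/10000
3 3 4423/5000
4 4 2187/2500
5 5 536/625
s(2y) = (1/(9291/10000) − 1)/(2) = 709/18582 ≈ 3.8155%

step 1 [1y] zero: DF = P = 1209/1250 ≈ 0.967200
step 2 [2y] bond c/1=1/20: DF=(204783/200000 − 1/20·(0.967200))/(1+1/20) = 9291/10000 ≈ 0.929100
step 3 [3y] swap r/1=1154/27809: DF=(1 − 1154/27809·(0.967200+0.929100))/(1+1154/27809) = 4423/5000 ≈ 0.884600
step 4 [4y] zero: DF = P = 2187/2500 ≈ 0.874800
step 5 [5y] swap r/1=1424/45133: DF=(1 − 1424/45133·(0.967200+0.929100+0.884600+0.874800))/(1+1424/45133) = 536/625 ≈ 0.857600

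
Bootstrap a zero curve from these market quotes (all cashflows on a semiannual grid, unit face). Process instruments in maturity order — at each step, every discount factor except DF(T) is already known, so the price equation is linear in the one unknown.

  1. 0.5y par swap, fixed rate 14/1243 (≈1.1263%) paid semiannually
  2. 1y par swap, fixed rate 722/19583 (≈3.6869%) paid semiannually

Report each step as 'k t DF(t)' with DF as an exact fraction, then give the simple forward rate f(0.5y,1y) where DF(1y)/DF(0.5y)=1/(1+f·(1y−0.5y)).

1 1/2 1243/1250
2 1 9639/10000
f(0.5y,1y) = ((1243/1250)/(9639/10000) − 1)/(1/2) = 610/9639 ≈ 6.3285%

step 1 [0.5y] swap r/2=7/1243: DF=(1 − 7/1243·(0))/(1+7/1243) = 1243/1250 ≈ 0.994400
step 2 [1y] swap r/2=361/19583: DF=(1 − 361/19583·(0.994400))/(1+361/19583) = 9639/10000 ≈ 0.963900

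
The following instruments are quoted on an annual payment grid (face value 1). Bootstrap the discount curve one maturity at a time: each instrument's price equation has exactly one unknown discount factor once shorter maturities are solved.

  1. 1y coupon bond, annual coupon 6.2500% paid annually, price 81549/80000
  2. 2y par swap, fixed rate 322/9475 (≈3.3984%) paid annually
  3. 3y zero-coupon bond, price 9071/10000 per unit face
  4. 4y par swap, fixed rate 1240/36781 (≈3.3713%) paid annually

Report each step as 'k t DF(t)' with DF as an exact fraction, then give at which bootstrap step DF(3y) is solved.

step 1 [1y] bond c/1=1/16: DF=(81549/80000 − 1/16·(0))/(1+1/16) = 4797/5000 ≈ 0.959400
step 2 [2y] swap r/1=322/9475: DF=(1 − 322/9475·(0.959400))/(1+322/9475) = 2339/2500 ≈ 0.935600
step 3 [3y] zero: DF = P = 9071/10000 ≈ 0.907100
step 4 [4y] swap r/1=1240/36781: DF=(1 − 1240/36781·(0.959400+0.935600+0.907100))/(1+1240/36781) = 219/250 ≈ 0.876000

1 1 4797/5000
2 2 2339/2500
3 3 9071/10000
4 4 219/250
DF(3y) is solved at step 3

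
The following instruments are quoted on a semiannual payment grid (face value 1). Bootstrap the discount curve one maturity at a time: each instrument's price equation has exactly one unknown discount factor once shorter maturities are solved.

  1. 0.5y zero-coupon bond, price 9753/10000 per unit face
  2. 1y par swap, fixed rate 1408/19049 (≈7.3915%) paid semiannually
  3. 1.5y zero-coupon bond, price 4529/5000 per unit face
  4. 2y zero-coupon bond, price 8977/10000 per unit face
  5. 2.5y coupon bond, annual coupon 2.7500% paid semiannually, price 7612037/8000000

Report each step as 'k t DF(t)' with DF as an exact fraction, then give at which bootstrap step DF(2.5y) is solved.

step 1 [0.5y] zero: DF = P = 9753/10000 ≈ 0.975300
step 2 [1y] swap r/2=704/19049: DF=(1 − 704/19049·(0.975300))/(1+704/19049) = 581/625 ≈ 0.929600
step 3 [1.5y] zero: DF = P = 4529/5000 ≈ 0.905800
step 4 [2y] zero: DF = P = 8977/10000 ≈ 0.897700
step 5 [2.5y] bond c/2=11/800: DF=(7612037/8000000 − 11/800·(0.975300+0.929600+0.905800+0.897700))/(1+11/800) = 8883/10000 ≈ 0.888300

1 1/2 9753/10000
2 1 581/625
3 3/2 4529/5000
4 2 8977/10000
5 5/2 8883/10000
DF(2.5y) is solved at step 5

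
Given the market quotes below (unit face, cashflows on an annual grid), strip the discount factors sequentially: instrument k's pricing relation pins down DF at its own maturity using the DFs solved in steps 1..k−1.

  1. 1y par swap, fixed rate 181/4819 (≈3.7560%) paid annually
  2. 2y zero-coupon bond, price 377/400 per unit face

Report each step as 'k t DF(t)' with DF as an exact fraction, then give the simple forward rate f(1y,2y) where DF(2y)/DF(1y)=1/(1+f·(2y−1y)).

step 1 [1y] swap r/1=181/4819: DF=(1 − 181/4819·(0))/(1+181/4819) = 4819/5000 ≈ 0.963800
step 2 [2y] zero: DF = P = 377/400 ≈ 0.942500

1 1 4819/5000
2 2 377/400
f(1y,2y) = ((4819/5000)/(377/400) − 1)/(1) = 213/9425 ≈ 2.2599%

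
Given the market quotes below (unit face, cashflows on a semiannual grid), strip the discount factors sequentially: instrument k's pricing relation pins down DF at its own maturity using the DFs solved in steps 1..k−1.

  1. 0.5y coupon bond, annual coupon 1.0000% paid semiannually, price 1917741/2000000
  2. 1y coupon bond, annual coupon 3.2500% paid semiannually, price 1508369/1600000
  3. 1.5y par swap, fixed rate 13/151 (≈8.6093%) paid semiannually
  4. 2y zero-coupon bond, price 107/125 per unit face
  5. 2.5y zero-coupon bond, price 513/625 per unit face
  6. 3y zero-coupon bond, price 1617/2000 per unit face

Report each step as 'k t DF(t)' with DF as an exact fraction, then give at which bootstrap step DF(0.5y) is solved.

1 1/2 9541/10000
2 1 2281/2500
3 3/2 8817/10000
4 2 107/125
5 5/2 513/625
6 3 1617/2000
DF(0.5y) is solved at step 1

step 1 [0.5y] bond c/2=1/200: DF=(1917741/2000000 − 1/200·(0))/(1+1/200) = 9541/10000 ≈ 0.954100
step 2 [1y] bond c/2=13/800: DF=(1508369/1600000 − 13/800·(0.954100))/(1+13/800) = 2281/2500 ≈ 0.912400
step 3 [1.5y] swap r/2=13/302: DF=(1 − 13/302·(0.954100+0.912400))/(1+13/302) = 8817/10000 ≈ 0.881700
step 4 [2y] zero: DF = P = 107/125 ≈ 0.856000
step 5 [2.5y] zero: DF = P = 513/625 ≈ 0.820800
step 6 [3y] zero: DF = P = 1617/2000 ≈ 0.808500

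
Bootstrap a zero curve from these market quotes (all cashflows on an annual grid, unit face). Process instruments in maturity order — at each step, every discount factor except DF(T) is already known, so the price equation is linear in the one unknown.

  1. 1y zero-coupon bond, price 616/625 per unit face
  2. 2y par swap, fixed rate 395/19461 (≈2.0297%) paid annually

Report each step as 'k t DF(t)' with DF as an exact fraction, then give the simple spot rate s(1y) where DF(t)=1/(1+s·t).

1 1 616/625
2 2 1921/2000
s(1y) = (1/(616/625) − 1)/(1) = 9/616 ≈ 1.4610%

step 1 [1y] zero: DF = P = 616/625 ≈ 0.985600
step 2 [2y] swap r/1=395/19461: DF=(1 − 395/19461·(0.985600))/(1+395/19461) = 1921/2000 ≈ 0.960500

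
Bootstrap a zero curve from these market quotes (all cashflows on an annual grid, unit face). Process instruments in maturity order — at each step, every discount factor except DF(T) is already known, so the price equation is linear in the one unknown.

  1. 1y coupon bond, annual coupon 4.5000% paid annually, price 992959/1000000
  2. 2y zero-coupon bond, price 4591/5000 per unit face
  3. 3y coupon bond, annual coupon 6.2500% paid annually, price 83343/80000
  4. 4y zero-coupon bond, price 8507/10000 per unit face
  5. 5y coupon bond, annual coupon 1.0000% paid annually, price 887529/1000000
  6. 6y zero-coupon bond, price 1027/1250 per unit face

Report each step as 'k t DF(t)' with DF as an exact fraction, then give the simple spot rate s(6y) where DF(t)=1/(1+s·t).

step 1 [1y] bond c/1=9/200: DF=(992959/1000000 − 9/200·(0))/(1+9/200) = 4751/5000 ≈ 0.950200
step 2 [2y] zero: DF = P = 4591/5000 ≈ 0.918200
step 3 [3y] bond c/1=1/16: DF=(83343/80000 − 1/16·(0.950200+0.918200))/(1+1/16) = 4353/5000 ≈ 0.870600
step 4 [4y] zero: DF = P = 8507/10000 ≈ 0.850700
step 5 [5y] bond c/1=1/100: DF=(887529/1000000 − 1/100·(0.950200+0.918200+0.870600+0.850700))/(1+1/100) = 527/625 ≈ 0.843200
step 6 [6y] zero: DF = P = 1027/1250 ≈ 0.821600

1 1 4751/5000
2 2 4591/5000
3 3 4353/5000
4 4 8507/10000
5 5 527/625
6 6 1027/1250
s(6y) = (1/(1027/1250) − 1)/(6) = 223/6162 ≈ 3.6190%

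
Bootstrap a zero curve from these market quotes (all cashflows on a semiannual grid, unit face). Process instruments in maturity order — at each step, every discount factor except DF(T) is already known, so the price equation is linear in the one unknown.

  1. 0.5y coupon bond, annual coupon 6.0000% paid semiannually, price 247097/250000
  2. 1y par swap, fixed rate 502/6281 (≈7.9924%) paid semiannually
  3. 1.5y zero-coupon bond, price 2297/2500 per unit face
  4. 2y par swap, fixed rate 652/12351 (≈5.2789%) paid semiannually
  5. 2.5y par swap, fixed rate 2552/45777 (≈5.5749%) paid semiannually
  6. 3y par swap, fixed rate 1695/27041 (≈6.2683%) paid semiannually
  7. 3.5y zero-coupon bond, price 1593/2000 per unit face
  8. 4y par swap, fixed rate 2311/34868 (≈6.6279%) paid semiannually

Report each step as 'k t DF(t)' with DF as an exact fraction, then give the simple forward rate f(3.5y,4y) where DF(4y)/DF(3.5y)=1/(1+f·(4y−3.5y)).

1 1/2 2399/2500
2 1 9247/10000
3 3/2 2297/2500
4 2 4511/5000
5 5/2 2181/2500
6 3 1661/2000
7 7/2 1593/2000
8 4 7689/10000
f(3.5y,4y) = ((1593/2000)/(7689/10000) − 1)/(1/2) = 184/2563 ≈ 7.1791%

step 1 [0.5y] bond c/2=3/100: DF=(247097/250000 − 3/100·(0))/(1+3/100) = 2399/2500 ≈ 0.959600
step 2 [1y] swap r/2=251/6281: DF=(1 − 251/6281·(0.959600))/(1+251/6281) = 9247/10000 ≈ 0.924700
step 3 [1.5y] zero: DF = P = 2297/2500 ≈ 0.918800
step 4 [2y] swap r/2=326/12351: DF=(1 − 326/12351·(0.959600+0.924700+0.918800))/(1+326/12351) = 4511/5000 ≈ 0.902200
step 5 [2.5y] swap r/2=1276/45777: DF=(1 − 1276/45777·(0.959600+0.924700+0.918800+0.902200))/(1+1276/45777) = 2181/2500 ≈ 0.872400
step 6 [3y] swap r/2=1695/54082: DF=(1 − 1695/54082·(0.959600+0.924700+0.918800+0.902200+0.872400))/(1+1695/54082) = 1661/2000 ≈ 0.830500
step 7 [3.5y] zero: DF = P = 1593/2000 ≈ 0.796500
step 8 [4y] swap r/2=2311/69736: DF=(1 − 2311/69736·(0.959600+0.924700+0.918800+0.902200+0.872400+0.830500+0.796500))/(1+2311/69736) = 7689/10000 ≈ 0.768900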